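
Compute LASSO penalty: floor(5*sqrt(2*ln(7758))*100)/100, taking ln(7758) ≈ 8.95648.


ln(7758) ≈ 8.95648.
2*ln(n) ≈ 17.91296.
sqrt(2*ln(n)) ≈ sqrt(17.91296) ≈ 4.23237.
lambda ≈ 5*4.23237 = 21.16185.
floor(lambda*100)/100 = 21.16.

21.16


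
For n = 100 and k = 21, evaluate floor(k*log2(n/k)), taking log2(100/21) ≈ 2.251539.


log2(n/k) = log2(100/21) ≈ 2.251539.
k*log2(n/k) ≈ 21*2.251539 = 47.282319.
floor(47.282319) = 47.

47


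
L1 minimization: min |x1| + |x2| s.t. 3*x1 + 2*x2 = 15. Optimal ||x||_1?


Axis intercepts:
  x1 = 5, x2 = 0: L1 = 5
  x1 = 0, x2 = 15/2: L1 = 15/2
x* = (5, 0)
||x*||_1 = 5.

5


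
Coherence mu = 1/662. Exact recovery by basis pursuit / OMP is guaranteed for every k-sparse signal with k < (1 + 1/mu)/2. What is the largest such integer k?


1/mu = 662.
1 + 1/mu = 663.
(1 + 1/mu)/2 = 331.5 is not an integer, so k_max = floor(331.5) = 331.

331


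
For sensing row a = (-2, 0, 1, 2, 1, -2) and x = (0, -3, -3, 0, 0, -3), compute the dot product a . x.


Non-zero terms: ['0*-3', '1*-3', '-2*-3']
Products: [0, -3, 6]
y = sum = 3.

3


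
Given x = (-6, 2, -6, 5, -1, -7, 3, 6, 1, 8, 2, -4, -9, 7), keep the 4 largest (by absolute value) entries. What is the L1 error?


Sorted |x_i| descending: [9, 8, 7, 7, 6, 6, 6, 5, 4, 3, 2, 2, 1, 1]
Keep top 4: [9, 8, 7, 7]
Tail entries: [6, 6, 6, 5, 4, 3, 2, 2, 1, 1]
L1 error = sum of tail = 36.

36


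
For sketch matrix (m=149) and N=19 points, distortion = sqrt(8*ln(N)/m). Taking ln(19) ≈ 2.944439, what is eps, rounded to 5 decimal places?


ln(19) ≈ 2.944439.
8*ln(N)/m ≈ 8*2.944439/149 ≈ 0.15809068.
eps = sqrt(0.15809068) ≈ 0.3976062 ≈ 0.39761.

0.39761


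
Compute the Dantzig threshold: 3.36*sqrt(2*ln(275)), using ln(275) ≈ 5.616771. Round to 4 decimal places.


ln(275) ≈ 5.616771.
2*ln(n) ≈ 11.233542.
sqrt(2*ln(n)) ≈ sqrt(11.233542) ≈ 3.351648.
threshold ≈ 3.36*3.351648 = 11.26153728 ≈ 11.2615.

11.2615


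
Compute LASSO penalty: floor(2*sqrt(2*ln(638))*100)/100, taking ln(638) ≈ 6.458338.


ln(638) ≈ 6.458338.
2*ln(n) ≈ 12.916676.
sqrt(2*ln(n)) ≈ sqrt(12.916676) ≈ 3.593978.
lambda ≈ 2*3.593978 = 7.187956.
floor(lambda*100)/100 = 7.18.

7.18


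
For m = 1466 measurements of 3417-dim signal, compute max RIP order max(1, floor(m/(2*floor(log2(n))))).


floor(log2(3417)) = 11.
2*11 = 22.
m/(2*floor(log2(n))) = 1466/22 ≈ 66.6364.
floor = 66.
k = max(1, 66) = 66.

66


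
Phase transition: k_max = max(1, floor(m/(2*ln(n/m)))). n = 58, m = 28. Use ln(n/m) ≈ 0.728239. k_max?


n/m = 58/28 = 29/14.
ln(n/m) ≈ 0.728239.
2*ln(n/m) ≈ 1.456478.
m/(2*ln(n/m)) ≈ 28/1.456478 ≈ 19.2245.
floor = 19.
k_max = max(1, 19) = 19.

19


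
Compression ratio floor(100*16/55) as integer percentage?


100*m/n = 100*16/55 ≈ 29.0909.
floor = 29.

29


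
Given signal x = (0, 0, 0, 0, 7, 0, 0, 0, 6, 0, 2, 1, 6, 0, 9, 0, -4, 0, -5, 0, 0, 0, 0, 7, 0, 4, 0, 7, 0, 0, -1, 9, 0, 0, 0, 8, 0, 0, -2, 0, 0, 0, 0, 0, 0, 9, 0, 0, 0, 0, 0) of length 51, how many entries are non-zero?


Non-zero positions: [4, 8, 10, 11, 12, 14, 16, 18, 23, 25, 27, 30, 31, 35, 38, 45].
Sparsity = 16.

16


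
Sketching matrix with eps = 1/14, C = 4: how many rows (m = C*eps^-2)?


1/eps = 14.
(1/eps)^2 = 196.
m = 4*196 = 784.

784


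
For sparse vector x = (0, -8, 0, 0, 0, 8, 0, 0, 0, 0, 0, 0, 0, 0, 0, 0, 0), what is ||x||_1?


Non-zero entries: [(1, -8), (5, 8)]
Absolute values: [8, 8]
||x||_1 = sum = 16.

16


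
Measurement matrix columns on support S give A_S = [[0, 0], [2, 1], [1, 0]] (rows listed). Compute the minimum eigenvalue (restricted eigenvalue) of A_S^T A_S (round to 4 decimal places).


A_S^T A_S = [[5, 2], [2, 1]].
trace = 6.
det = 1.
disc = trace^2 - 4*det = 36 - 4*1 = 32.
sqrt(32) ≈ 5.656854.
lam_min = (6 - sqrt(32))/2 ≈ (6 - 5.656854)/2 = 0.171573 ≈ 0.1716.

0.1716


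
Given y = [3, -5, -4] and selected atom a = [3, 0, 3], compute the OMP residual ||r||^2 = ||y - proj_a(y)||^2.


a^T a = 18.
a^T y = -3.
coeff = -3/18 = -1/6.
||r||^2 = 99/2.

99/2


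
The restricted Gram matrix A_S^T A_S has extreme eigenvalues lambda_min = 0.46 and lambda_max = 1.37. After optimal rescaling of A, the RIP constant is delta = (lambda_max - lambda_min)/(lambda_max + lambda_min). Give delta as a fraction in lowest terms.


lambda_max - lambda_min = 1.37 - 0.46 = 0.91.
lambda_max + lambda_min = 1.37 + 0.46 = 1.83.
delta = 0.91/1.83 = 91/183.

91/183


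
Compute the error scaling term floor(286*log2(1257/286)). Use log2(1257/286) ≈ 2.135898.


log2(n/k) = log2(1257/286) ≈ 2.135898.
k*log2(n/k) ≈ 286*2.135898 = 610.866828.
floor(610.866828) = 610.

610


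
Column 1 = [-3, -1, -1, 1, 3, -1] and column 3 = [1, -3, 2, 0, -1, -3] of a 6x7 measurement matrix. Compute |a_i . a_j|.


Inner product: -3*1 + -1*-3 + -1*2 + 1*0 + 3*-1 + -1*-3
Products: [-3, 3, -2, 0, -3, 3]
Sum = -2.
|dot| = 2.

2


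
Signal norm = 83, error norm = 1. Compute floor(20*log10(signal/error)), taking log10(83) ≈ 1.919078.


||x||/||e|| = 83/1 = 83.
log10(83) ≈ 1.919078.
20*log10(||x||/||e||) ≈ 20*1.919078 = 38.38156.
floor(38.38156) = 38.

38


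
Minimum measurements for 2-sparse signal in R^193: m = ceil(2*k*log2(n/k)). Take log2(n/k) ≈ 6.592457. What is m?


log2(n/k) = log2(193/2) ≈ 6.592457.
2*k*log2(n/k) ≈ 2*2*6.592457 = 26.369828.
m = ceil(26.369828) = 27.

27


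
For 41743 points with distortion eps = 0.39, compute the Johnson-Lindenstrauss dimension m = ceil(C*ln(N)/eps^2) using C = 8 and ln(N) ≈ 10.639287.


ln(41743) ≈ 10.639287.
eps^2 = 0.39^2 = 0.1521.
C*ln(N)/eps^2 ≈ 8*10.639287/0.1521 ≈ 559.5943.
m = ceil(559.5943) = 560.

560


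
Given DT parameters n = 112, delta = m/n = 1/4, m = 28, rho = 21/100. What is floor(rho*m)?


m = 1/4*112 = 28.
rho = 21/100.
rho*m = 21/100*28 = 5.88.
k = floor(5.88) = 5.

5


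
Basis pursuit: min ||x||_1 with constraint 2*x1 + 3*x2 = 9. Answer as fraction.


Axis intercepts:
  x1 = 9/2, x2 = 0: L1 = 9/2
  x1 = 0, x2 = 3: L1 = 3
x* = (0, 3)
||x*||_1 = 3.

3


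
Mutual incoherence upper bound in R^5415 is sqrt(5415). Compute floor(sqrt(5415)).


73^2 = 5329 <= 5415 < 5476 = 74^2, so 73 <= sqrt(5415) < 74.
floor(sqrt(5415)) = 73.

73


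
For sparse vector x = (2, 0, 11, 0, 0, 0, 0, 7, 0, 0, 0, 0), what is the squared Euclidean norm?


Non-zero entries: [(0, 2), (2, 11), (7, 7)]
Squares: [4, 121, 49]
||x||_2^2 = sum = 174.

174


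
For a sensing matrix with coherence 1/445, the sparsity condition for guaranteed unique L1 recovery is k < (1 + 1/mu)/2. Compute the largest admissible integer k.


1/mu = 445.
1 + 1/mu = 446.
(1 + 1/mu)/2 = 223 is an integer and the inequality is strict, so k_max = 223 - 1 = 222.

222


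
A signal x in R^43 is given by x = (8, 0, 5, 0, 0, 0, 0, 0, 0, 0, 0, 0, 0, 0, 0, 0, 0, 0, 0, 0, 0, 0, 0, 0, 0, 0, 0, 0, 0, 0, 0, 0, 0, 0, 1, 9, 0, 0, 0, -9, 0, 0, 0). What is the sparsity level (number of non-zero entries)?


Non-zero positions: [0, 2, 34, 35, 39].
Sparsity = 5.

5


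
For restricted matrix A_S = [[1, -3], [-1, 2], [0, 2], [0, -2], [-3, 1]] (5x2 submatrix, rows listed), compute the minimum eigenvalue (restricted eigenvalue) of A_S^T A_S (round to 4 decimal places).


A_S^T A_S = [[11, -8], [-8, 22]].
trace = 33.
det = 178.
disc = trace^2 - 4*det = 1089 - 4*178 = 377.
sqrt(377) ≈ 19.416488.
lam_min = (33 - sqrt(377))/2 ≈ (33 - 19.416488)/2 = 6.791756 ≈ 6.7918.

6.7918


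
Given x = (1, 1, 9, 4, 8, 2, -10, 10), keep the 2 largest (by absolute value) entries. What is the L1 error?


Sorted |x_i| descending: [10, 10, 9, 8, 4, 2, 1, 1]
Keep top 2: [10, 10]
Tail entries: [9, 8, 4, 2, 1, 1]
L1 error = sum of tail = 25.

25


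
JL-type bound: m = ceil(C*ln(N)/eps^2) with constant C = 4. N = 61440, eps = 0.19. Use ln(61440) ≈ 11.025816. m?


ln(61440) ≈ 11.025816.
eps^2 = 0.19^2 = 0.0361.
C*ln(N)/eps^2 ≈ 4*11.025816/0.0361 ≈ 1221.6971.
m = ceil(1221.6971) = 1222.

1222


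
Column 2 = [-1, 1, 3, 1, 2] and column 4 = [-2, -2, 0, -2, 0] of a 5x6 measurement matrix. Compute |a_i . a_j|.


Inner product: -1*-2 + 1*-2 + 3*0 + 1*-2 + 2*0
Products: [2, -2, 0, -2, 0]
Sum = -2.
|dot| = 2.

2


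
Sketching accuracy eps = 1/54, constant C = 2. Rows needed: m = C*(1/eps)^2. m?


1/eps = 54.
(1/eps)^2 = 2916.
m = 2*2916 = 5832.

5832


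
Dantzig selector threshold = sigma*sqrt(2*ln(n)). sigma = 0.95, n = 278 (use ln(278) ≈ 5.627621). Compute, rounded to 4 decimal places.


ln(278) ≈ 5.627621.
2*ln(n) ≈ 11.255242.
sqrt(2*ln(n)) ≈ sqrt(11.255242) ≈ 3.354883.
threshold ≈ 0.95*3.354883 = 3.18713885 ≈ 3.1871.

3.1871


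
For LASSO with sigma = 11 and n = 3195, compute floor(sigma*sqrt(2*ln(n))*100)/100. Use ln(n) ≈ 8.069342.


ln(3195) ≈ 8.069342.
2*ln(n) ≈ 16.138684.
sqrt(2*ln(n)) ≈ sqrt(16.138684) ≈ 4.017298.
lambda ≈ 11*4.017298 = 44.190278.
floor(lambda*100)/100 = 44.19.

44.19


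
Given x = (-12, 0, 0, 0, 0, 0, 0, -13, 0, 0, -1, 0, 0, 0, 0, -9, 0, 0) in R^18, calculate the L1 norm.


Non-zero entries: [(0, -12), (7, -13), (10, -1), (15, -9)]
Absolute values: [12, 13, 1, 9]
||x||_1 = sum = 35.

35


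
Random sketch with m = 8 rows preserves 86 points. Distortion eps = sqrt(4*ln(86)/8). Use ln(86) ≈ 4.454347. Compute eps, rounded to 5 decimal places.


ln(86) ≈ 4.454347.
4*ln(N)/m ≈ 4*4.454347/8 ≈ 2.2271735.
eps = sqrt(2.2271735) ≈ 1.4923718 ≈ 1.49237.

1.49237


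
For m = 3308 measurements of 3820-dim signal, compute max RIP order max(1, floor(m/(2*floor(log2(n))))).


floor(log2(3820)) = 11.
2*11 = 22.
m/(2*floor(log2(n))) = 3308/22 ≈ 150.3636.
floor = 150.
k = max(1, 150) = 150.

150


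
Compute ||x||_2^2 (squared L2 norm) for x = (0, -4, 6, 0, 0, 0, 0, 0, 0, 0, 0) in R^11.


Non-zero entries: [(1, -4), (2, 6)]
Squares: [16, 36]
||x||_2^2 = sum = 52.

52


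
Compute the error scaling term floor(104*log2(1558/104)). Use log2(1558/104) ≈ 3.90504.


log2(n/k) = log2(1558/104) ≈ 3.90504.
k*log2(n/k) ≈ 104*3.90504 = 406.12416.
floor(406.12416) = 406.

406


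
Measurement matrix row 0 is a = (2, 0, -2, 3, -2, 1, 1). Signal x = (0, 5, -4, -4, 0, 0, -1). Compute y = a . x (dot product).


Non-zero terms: ['0*5', '-2*-4', '3*-4', '1*-1']
Products: [0, 8, -12, -1]
y = sum = -5.

-5


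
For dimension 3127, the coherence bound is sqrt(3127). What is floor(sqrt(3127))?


55^2 = 3025 <= 3127 < 3136 = 56^2, so 55 <= sqrt(3127) < 56.
floor(sqrt(3127)) = 55.

55


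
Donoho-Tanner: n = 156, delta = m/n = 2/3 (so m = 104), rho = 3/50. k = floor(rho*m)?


m = 2/3*156 = 104.
rho = 3/50.
rho*m = 3/50*104 = 6.24.
k = floor(6.24) = 6.

6


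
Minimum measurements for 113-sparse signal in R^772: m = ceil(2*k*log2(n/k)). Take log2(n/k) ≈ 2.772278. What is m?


log2(n/k) = log2(772/113) ≈ 2.772278.
2*k*log2(n/k) ≈ 2*113*2.772278 = 626.534828.
m = ceil(626.534828) = 627.

627


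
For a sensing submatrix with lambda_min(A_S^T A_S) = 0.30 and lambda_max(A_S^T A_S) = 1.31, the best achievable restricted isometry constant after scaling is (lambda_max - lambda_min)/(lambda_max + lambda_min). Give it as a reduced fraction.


lambda_max - lambda_min = 1.31 - 0.30 = 1.01.
lambda_max + lambda_min = 1.31 + 0.30 = 1.61.
delta = 1.01/1.61 = 101/161.

101/161


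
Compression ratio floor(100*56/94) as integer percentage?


100*m/n = 100*56/94 ≈ 59.5745.
floor = 59.

59


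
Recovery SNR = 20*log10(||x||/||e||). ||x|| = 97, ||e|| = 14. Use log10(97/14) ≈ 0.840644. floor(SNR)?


||x||/||e|| = 97/14.
log10(97/14) ≈ 0.840644.
20*log10(||x||/||e||) ≈ 20*0.840644 = 16.81288.
floor(16.81288) = 16.

16


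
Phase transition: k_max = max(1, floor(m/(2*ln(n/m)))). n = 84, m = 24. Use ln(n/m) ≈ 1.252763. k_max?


n/m = 84/24 = 7/2.
ln(n/m) ≈ 1.252763.
2*ln(n/m) ≈ 2.505526.
m/(2*ln(n/m)) ≈ 24/2.505526 ≈ 9.5788.
floor = 9.
k_max = max(1, 9) = 9.

9


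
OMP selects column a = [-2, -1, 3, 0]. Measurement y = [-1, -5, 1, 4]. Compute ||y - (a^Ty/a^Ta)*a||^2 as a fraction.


a^T a = 14.
a^T y = 10.
coeff = 10/14 = 5/7.
||r||^2 = 251/7.

251/7


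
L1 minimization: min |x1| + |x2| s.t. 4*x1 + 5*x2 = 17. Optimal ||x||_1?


Axis intercepts:
  x1 = 17/4, x2 = 0: L1 = 17/4
  x1 = 0, x2 = 17/5: L1 = 17/5
x* = (0, 17/5)
||x*||_1 = 17/5.

17/5


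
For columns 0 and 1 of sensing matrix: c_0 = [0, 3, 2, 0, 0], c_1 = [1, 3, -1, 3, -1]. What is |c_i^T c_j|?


Inner product: 0*1 + 3*3 + 2*-1 + 0*3 + 0*-1
Products: [0, 9, -2, 0, 0]
Sum = 7.
|dot| = 7.

7


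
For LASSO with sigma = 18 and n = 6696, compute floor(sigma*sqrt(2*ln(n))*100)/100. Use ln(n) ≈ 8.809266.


ln(6696) ≈ 8.809266.
2*ln(n) ≈ 17.618532.
sqrt(2*ln(n)) ≈ sqrt(17.618532) ≈ 4.197444.
lambda ≈ 18*4.197444 = 75.553992.
floor(lambda*100)/100 = 75.55.

75.55


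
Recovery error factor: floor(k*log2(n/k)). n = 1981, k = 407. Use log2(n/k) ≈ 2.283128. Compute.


log2(n/k) = log2(1981/407) ≈ 2.283128.
k*log2(n/k) ≈ 407*2.283128 = 929.233096.
floor(929.233096) = 929.

929


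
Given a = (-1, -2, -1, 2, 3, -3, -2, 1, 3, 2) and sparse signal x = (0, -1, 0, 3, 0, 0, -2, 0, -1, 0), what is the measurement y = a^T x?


Non-zero terms: ['-2*-1', '2*3', '-2*-2', '3*-1']
Products: [2, 6, 4, -3]
y = sum = 9.

9


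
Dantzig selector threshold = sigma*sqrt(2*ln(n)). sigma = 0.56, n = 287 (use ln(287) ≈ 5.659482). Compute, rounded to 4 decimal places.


ln(287) ≈ 5.659482.
2*ln(n) ≈ 11.318964.
sqrt(2*ln(n)) ≈ sqrt(11.318964) ≈ 3.364367.
threshold ≈ 0.56*3.364367 = 1.88404552 ≈ 1.8840.

1.8840


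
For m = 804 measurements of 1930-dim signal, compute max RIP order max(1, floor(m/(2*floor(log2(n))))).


floor(log2(1930)) = 10.
2*10 = 20.
m/(2*floor(log2(n))) = 804/20 ≈ 40.2.
floor = 40.
k = max(1, 40) = 40.

40


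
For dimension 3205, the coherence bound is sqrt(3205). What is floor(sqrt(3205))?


56^2 = 3136 <= 3205 < 3249 = 57^2, so 56 <= sqrt(3205) < 57.
floor(sqrt(3205)) = 56.

56


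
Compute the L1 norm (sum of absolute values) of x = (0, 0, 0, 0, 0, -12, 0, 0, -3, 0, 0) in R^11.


Non-zero entries: [(5, -12), (8, -3)]
Absolute values: [12, 3]
||x||_1 = sum = 15.

15


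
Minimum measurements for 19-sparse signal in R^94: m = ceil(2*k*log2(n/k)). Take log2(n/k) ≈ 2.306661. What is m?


log2(n/k) = log2(94/19) ≈ 2.306661.
2*k*log2(n/k) ≈ 2*19*2.306661 = 87.653118.
m = ceil(87.653118) = 88.

88


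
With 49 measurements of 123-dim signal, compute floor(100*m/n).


100*m/n = 100*49/123 ≈ 39.8374.
floor = 39.

39


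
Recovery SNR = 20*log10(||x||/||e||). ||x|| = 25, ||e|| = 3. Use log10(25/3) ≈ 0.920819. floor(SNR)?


||x||/||e|| = 25/3.
log10(25/3) ≈ 0.920819.
20*log10(||x||/||e||) ≈ 20*0.920819 = 18.41638.
floor(18.41638) = 18.

18


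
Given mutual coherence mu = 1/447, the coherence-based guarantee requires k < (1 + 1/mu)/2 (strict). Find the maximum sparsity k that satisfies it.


1/mu = 447.
1 + 1/mu = 448.
(1 + 1/mu)/2 = 224 is an integer and the inequality is strict, so k_max = 224 - 1 = 223.

223


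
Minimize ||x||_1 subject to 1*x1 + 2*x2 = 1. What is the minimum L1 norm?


Axis intercepts:
  x1 = 1, x2 = 0: L1 = 1
  x1 = 0, x2 = 1/2: L1 = 1/2
x* = (0, 1/2)
||x*||_1 = 1/2.

1/2


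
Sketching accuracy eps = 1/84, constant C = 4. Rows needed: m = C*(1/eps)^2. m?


1/eps = 84.
(1/eps)^2 = 7056.
m = 4*7056 = 28224.

28224


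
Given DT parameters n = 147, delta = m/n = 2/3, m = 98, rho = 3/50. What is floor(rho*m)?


m = 2/3*147 = 98.
rho = 3/50.
rho*m = 3/50*98 = 5.88.
k = floor(5.88) = 5.

5


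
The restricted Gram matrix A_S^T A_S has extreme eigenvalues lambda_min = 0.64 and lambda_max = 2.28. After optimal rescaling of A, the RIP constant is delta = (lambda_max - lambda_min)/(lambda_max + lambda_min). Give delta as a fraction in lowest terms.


lambda_max - lambda_min = 2.28 - 0.64 = 1.64.
lambda_max + lambda_min = 2.28 + 0.64 = 2.92.
delta = 1.64/2.92 = 164/292 = 41/73.

41/73


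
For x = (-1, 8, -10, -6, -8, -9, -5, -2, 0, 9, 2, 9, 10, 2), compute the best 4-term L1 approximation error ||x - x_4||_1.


Sorted |x_i| descending: [10, 10, 9, 9, 9, 8, 8, 6, 5, 2, 2, 2, 1, 0]
Keep top 4: [10, 10, 9, 9]
Tail entries: [9, 8, 8, 6, 5, 2, 2, 2, 1, 0]
L1 error = sum of tail = 43.

43


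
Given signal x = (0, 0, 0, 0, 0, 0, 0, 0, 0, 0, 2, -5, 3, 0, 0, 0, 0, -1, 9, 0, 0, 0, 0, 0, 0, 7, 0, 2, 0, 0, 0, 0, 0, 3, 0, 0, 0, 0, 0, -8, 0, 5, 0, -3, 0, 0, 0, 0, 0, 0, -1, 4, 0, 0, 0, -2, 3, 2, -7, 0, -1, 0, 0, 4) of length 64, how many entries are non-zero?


Non-zero positions: [10, 11, 12, 17, 18, 25, 27, 33, 39, 41, 43, 50, 51, 55, 56, 57, 58, 60, 63].
Sparsity = 19.

19


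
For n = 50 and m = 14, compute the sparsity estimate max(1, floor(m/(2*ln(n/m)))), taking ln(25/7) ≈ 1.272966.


n/m = 50/14 = 25/7.
ln(n/m) ≈ 1.272966.
2*ln(n/m) ≈ 2.545932.
m/(2*ln(n/m)) ≈ 14/2.545932 ≈ 5.499.
floor = 5.
k_max = max(1, 5) = 5.

5


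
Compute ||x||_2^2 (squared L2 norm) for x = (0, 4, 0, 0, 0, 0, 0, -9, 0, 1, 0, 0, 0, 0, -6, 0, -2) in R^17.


Non-zero entries: [(1, 4), (7, -9), (9, 1), (14, -6), (16, -2)]
Squares: [16, 81, 1, 36, 4]
||x||_2^2 = sum = 138.

138


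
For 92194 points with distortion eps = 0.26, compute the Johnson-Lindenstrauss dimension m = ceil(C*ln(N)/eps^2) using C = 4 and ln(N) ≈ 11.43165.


ln(92194) ≈ 11.43165.
eps^2 = 0.26^2 = 0.0676.
C*ln(N)/eps^2 ≈ 4*11.43165/0.0676 ≈ 676.429.
m = ceil(676.429) = 677.

677


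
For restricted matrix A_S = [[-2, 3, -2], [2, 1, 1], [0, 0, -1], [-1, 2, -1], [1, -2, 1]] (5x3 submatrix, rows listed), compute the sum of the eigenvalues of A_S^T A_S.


Sum of eigenvalues of A_S^T A_S = trace(A_S^T A_S) = sum of squared column norms of A_S.
A_S^T A_S diagonal: [10, 18, 8].
trace = 10 + 18 + 8 = 36.

36


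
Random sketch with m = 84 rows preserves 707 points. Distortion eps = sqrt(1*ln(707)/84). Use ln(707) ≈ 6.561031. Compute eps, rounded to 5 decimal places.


ln(707) ≈ 6.561031.
1*ln(N)/m ≈ 1*6.561031/84 ≈ 0.07810751.
eps = sqrt(0.07810751) ≈ 0.2794772 ≈ 0.27948.

0.27948


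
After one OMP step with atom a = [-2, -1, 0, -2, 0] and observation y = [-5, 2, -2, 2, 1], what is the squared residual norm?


a^T a = 9.
a^T y = 4.
coeff = 4/9 = 4/9.
||r||^2 = 326/9.

326/9


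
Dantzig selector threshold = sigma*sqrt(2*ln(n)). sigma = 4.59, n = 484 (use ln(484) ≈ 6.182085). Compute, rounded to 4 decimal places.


ln(484) ≈ 6.182085.
2*ln(n) ≈ 12.36417.
sqrt(2*ln(n)) ≈ sqrt(12.36417) ≈ 3.516272.
threshold ≈ 4.59*3.516272 = 16.13968848 ≈ 16.1397.

16.1397


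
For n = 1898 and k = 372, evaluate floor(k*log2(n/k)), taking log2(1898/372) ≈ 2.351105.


log2(n/k) = log2(1898/372) ≈ 2.351105.
k*log2(n/k) ≈ 372*2.351105 = 874.61106.
floor(874.61106) = 874.

874


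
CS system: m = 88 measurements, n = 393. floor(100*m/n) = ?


100*m/n = 100*88/393 ≈ 22.3919.
floor = 22.

22


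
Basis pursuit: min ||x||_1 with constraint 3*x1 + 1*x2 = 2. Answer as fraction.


Axis intercepts:
  x1 = 2/3, x2 = 0: L1 = 2/3
  x1 = 0, x2 = 2: L1 = 2
x* = (2/3, 0)
||x*||_1 = 2/3.

2/3


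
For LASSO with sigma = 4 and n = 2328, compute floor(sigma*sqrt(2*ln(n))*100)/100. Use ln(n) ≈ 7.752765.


ln(2328) ≈ 7.752765.
2*ln(n) ≈ 15.50553.
sqrt(2*ln(n)) ≈ sqrt(15.50553) ≈ 3.937706.
lambda ≈ 4*3.937706 = 15.750824.
floor(lambda*100)/100 = 15.75.

15.75


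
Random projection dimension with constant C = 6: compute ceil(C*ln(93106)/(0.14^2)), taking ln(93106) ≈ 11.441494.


ln(93106) ≈ 11.441494.
eps^2 = 0.14^2 = 0.0196.
C*ln(N)/eps^2 ≈ 6*11.441494/0.0196 ≈ 3502.4982.
m = ceil(3502.4982) = 3503.

3503


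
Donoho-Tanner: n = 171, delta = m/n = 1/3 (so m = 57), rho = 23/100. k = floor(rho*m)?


m = 1/3*171 = 57.
rho = 23/100.
rho*m = 23/100*57 = 13.11.
k = floor(13.11) = 13.

13


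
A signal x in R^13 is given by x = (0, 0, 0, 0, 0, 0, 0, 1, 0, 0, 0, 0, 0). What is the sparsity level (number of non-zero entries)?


Non-zero positions: [7].
Sparsity = 1.

1


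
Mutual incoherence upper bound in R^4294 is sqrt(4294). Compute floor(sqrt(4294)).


65^2 = 4225 <= 4294 < 4356 = 66^2, so 65 <= sqrt(4294) < 66.
floor(sqrt(4294)) = 65.

65


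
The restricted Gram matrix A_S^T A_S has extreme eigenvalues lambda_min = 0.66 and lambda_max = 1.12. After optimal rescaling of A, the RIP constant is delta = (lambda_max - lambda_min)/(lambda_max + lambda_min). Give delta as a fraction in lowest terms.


lambda_max - lambda_min = 1.12 - 0.66 = 0.46.
lambda_max + lambda_min = 1.12 + 0.66 = 1.78.
delta = 0.46/1.78 = 46/178 = 23/89.

23/89


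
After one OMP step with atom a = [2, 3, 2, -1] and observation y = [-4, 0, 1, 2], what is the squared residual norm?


a^T a = 18.
a^T y = -8.
coeff = -8/18 = -4/9.
||r||^2 = 157/9.

157/9


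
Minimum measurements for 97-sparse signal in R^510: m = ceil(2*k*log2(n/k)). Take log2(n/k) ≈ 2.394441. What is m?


log2(n/k) = log2(510/97) ≈ 2.394441.
2*k*log2(n/k) ≈ 2*97*2.394441 = 464.521554.
m = ceil(464.521554) = 465.

465


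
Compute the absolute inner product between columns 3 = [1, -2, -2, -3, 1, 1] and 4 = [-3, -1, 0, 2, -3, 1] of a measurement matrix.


Inner product: 1*-3 + -2*-1 + -2*0 + -3*2 + 1*-3 + 1*1
Products: [-3, 2, 0, -6, -3, 1]
Sum = -9.
|dot| = 9.

9


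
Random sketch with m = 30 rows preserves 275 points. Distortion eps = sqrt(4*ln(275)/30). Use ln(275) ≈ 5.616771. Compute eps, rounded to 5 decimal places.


ln(275) ≈ 5.616771.
4*ln(N)/m ≈ 4*5.616771/30 ≈ 0.7489028.
eps = sqrt(0.7489028) ≈ 0.8653917 ≈ 0.86539.

0.86539


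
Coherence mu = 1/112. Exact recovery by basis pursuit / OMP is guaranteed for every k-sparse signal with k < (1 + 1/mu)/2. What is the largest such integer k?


1/mu = 112.
1 + 1/mu = 113.
(1 + 1/mu)/2 = 56.5 is not an integer, so k_max = floor(56.5) = 56.

56


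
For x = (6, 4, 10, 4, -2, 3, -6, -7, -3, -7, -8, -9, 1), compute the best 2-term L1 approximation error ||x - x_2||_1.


Sorted |x_i| descending: [10, 9, 8, 7, 7, 6, 6, 4, 4, 3, 3, 2, 1]
Keep top 2: [10, 9]
Tail entries: [8, 7, 7, 6, 6, 4, 4, 3, 3, 2, 1]
L1 error = sum of tail = 51.

51


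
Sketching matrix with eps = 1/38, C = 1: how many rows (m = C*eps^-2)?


1/eps = 38.
(1/eps)^2 = 1444.
m = 1*1444 = 1444.

1444


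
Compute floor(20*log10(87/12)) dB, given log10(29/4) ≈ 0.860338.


||x||/||e|| = 87/12 = 29/4.
log10(29/4) ≈ 0.860338.
20*log10(||x||/||e||) ≈ 20*0.860338 = 17.20676.
floor(17.20676) = 17.

17


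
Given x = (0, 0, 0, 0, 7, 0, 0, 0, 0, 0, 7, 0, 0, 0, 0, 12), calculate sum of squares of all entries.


Non-zero entries: [(4, 7), (10, 7), (15, 12)]
Squares: [49, 49, 144]
||x||_2^2 = sum = 242.

242


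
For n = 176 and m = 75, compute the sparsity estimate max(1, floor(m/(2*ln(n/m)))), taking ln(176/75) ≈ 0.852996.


n/m = 176/75.
ln(n/m) ≈ 0.852996.
2*ln(n/m) ≈ 1.705992.
m/(2*ln(n/m)) ≈ 75/1.705992 ≈ 43.9627.
floor = 43.
k_max = max(1, 43) = 43.

43


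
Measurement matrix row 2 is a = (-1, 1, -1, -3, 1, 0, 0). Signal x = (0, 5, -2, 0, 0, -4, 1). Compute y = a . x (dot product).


Non-zero terms: ['1*5', '-1*-2', '0*-4', '0*1']
Products: [5, 2, 0, 0]
y = sum = 7.

7


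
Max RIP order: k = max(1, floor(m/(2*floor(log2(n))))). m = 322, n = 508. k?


floor(log2(508)) = 8.
2*8 = 16.
m/(2*floor(log2(n))) = 322/16 ≈ 20.125.
floor = 20.
k = max(1, 20) = 20.

20


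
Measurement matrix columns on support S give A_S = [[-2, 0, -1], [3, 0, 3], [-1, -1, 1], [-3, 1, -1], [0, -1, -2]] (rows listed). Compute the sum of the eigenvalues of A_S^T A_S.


Sum of eigenvalues of A_S^T A_S = trace(A_S^T A_S) = sum of squared column norms of A_S.
A_S^T A_S diagonal: [23, 3, 16].
trace = 23 + 3 + 16 = 42.

42


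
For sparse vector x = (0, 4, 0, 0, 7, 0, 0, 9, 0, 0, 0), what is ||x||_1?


Non-zero entries: [(1, 4), (4, 7), (7, 9)]
Absolute values: [4, 7, 9]
||x||_1 = sum = 20.

20


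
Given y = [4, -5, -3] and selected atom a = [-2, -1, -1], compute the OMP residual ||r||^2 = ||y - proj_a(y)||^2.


a^T a = 6.
a^T y = 0.
coeff = 0/6 = 0.
||r||^2 = 50.

50


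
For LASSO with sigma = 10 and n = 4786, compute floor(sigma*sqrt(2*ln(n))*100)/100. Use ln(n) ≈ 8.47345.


ln(4786) ≈ 8.47345.
2*ln(n) ≈ 16.9469.
sqrt(2*ln(n)) ≈ sqrt(16.9469) ≈ 4.116661.
lambda ≈ 10*4.116661 = 41.16661.
floor(lambda*100)/100 = 41.16.

41.16


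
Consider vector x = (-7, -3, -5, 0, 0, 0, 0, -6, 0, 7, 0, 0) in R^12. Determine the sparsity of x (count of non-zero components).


Non-zero positions: [0, 1, 2, 7, 9].
Sparsity = 5.

5


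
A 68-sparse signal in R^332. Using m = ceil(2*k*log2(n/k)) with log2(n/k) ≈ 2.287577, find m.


log2(n/k) = log2(332/68) ≈ 2.287577.
2*k*log2(n/k) ≈ 2*68*2.287577 = 311.110472.
m = ceil(311.110472) = 312.

312


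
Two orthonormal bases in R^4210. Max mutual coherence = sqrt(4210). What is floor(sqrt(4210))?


64^2 = 4096 <= 4210 < 4225 = 65^2, so 64 <= sqrt(4210) < 65.
floor(sqrt(4210)) = 64.

64


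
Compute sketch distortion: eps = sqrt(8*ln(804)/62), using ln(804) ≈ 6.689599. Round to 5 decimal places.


ln(804) ≈ 6.689599.
8*ln(N)/m ≈ 8*6.689599/62 ≈ 0.86317406.
eps = sqrt(0.86317406) ≈ 0.9290716 ≈ 0.92907.

0.92907


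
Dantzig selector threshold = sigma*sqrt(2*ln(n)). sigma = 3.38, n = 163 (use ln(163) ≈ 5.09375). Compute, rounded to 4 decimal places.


ln(163) ≈ 5.09375.
2*ln(n) ≈ 10.1875.
sqrt(2*ln(n)) ≈ sqrt(10.1875) ≈ 3.191786.
threshold ≈ 3.38*3.191786 = 10.78823668 ≈ 10.7882.

10.7882


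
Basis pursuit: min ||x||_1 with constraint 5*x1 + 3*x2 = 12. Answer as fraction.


Axis intercepts:
  x1 = 12/5, x2 = 0: L1 = 12/5
  x1 = 0, x2 = 4: L1 = 4
x* = (12/5, 0)
||x*||_1 = 12/5.

12/5


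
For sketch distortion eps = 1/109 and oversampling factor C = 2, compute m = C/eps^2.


1/eps = 109.
(1/eps)^2 = 11881.
m = 2*11881 = 23762.

23762


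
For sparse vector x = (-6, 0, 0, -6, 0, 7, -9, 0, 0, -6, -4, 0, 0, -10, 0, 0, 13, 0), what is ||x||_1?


Non-zero entries: [(0, -6), (3, -6), (5, 7), (6, -9), (9, -6), (10, -4), (13, -10), (16, 13)]
Absolute values: [6, 6, 7, 9, 6, 4, 10, 13]
||x||_1 = sum = 61.

61


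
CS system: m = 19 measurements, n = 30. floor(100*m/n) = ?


100*m/n = 100*19/30 ≈ 63.3333.
floor = 63.

63


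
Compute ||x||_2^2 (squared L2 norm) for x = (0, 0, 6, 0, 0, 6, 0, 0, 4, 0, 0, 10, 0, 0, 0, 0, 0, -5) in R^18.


Non-zero entries: [(2, 6), (5, 6), (8, 4), (11, 10), (17, -5)]
Squares: [36, 36, 16, 100, 25]
||x||_2^2 = sum = 213.

213


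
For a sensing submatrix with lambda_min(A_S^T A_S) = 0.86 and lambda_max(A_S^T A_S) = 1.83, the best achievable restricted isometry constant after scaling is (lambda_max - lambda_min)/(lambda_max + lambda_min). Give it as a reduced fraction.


lambda_max - lambda_min = 1.83 - 0.86 = 0.97.
lambda_max + lambda_min = 1.83 + 0.86 = 2.69.
delta = 0.97/2.69 = 97/269.

97/269


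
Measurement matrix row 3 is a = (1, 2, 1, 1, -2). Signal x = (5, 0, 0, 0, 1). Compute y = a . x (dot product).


Non-zero terms: ['1*5', '-2*1']
Products: [5, -2]
y = sum = 3.

3


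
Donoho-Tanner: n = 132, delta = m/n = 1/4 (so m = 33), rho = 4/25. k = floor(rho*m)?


m = 1/4*132 = 33.
rho = 4/25.
rho*m = 4/25*33 = 5.28.
k = floor(5.28) = 5.

5


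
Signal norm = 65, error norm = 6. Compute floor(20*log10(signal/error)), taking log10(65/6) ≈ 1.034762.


||x||/||e|| = 65/6.
log10(65/6) ≈ 1.034762.
20*log10(||x||/||e||) ≈ 20*1.034762 = 20.69524.
floor(20.69524) = 20.

20


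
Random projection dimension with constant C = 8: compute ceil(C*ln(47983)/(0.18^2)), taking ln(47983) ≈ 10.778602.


ln(47983) ≈ 10.778602.
eps^2 = 0.18^2 = 0.0324.
C*ln(N)/eps^2 ≈ 8*10.778602/0.0324 ≈ 2661.3832.
m = ceil(2661.3832) = 2662.

2662


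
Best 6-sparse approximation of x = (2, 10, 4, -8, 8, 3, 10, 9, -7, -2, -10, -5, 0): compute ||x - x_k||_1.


Sorted |x_i| descending: [10, 10, 10, 9, 8, 8, 7, 5, 4, 3, 2, 2, 0]
Keep top 6: [10, 10, 10, 9, 8, 8]
Tail entries: [7, 5, 4, 3, 2, 2, 0]
L1 error = sum of tail = 23.

23


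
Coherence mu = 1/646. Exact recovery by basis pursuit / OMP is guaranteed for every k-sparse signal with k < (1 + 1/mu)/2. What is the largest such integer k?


1/mu = 646.
1 + 1/mu = 647.
(1 + 1/mu)/2 = 323.5 is not an integer, so k_max = floor(323.5) = 323.

323


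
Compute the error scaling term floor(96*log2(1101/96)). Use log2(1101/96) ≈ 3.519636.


log2(n/k) = log2(1101/96) ≈ 3.519636.
k*log2(n/k) ≈ 96*3.519636 = 337.885056.
floor(337.885056) = 337.

337


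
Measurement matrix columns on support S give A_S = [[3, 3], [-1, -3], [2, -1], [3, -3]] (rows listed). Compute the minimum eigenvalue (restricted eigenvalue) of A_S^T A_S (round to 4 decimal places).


A_S^T A_S = [[23, 1], [1, 28]].
trace = 51.
det = 643.
disc = trace^2 - 4*det = 2601 - 4*643 = 29.
sqrt(29) ≈ 5.385165.
lam_min = (51 - sqrt(29))/2 ≈ (51 - 5.385165)/2 = 22.8074175 ≈ 22.8074.

22.8074


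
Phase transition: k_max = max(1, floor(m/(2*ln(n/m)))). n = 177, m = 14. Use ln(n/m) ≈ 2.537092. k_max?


n/m = 177/14.
ln(n/m) ≈ 2.537092.
2*ln(n/m) ≈ 5.074184.
m/(2*ln(n/m)) ≈ 14/5.074184 ≈ 2.7591.
floor = 2.
k_max = max(1, 2) = 2.

2


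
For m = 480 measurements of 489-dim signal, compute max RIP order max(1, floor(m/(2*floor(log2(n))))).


floor(log2(489)) = 8.
2*8 = 16.
m/(2*floor(log2(n))) = 480/16 ≈ 30.0.
floor = 30.
k = max(1, 30) = 30.

30


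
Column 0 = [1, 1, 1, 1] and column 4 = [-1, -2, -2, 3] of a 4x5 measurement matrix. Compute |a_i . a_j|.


Inner product: 1*-1 + 1*-2 + 1*-2 + 1*3
Products: [-1, -2, -2, 3]
Sum = -2.
|dot| = 2.

2


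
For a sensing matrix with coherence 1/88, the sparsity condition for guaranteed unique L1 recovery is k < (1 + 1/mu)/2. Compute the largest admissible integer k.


1/mu = 88.
1 + 1/mu = 89.
(1 + 1/mu)/2 = 44.5 is not an integer, so k_max = floor(44.5) = 44.

44


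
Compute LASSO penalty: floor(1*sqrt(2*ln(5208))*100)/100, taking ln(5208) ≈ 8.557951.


ln(5208) ≈ 8.557951.
2*ln(n) ≈ 17.115902.
sqrt(2*ln(n)) ≈ sqrt(17.115902) ≈ 4.137137.
lambda ≈ 1*4.137137 = 4.137137.
floor(lambda*100)/100 = 4.13.

4.13


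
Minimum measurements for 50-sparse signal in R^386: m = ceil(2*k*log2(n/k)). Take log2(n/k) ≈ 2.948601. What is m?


log2(n/k) = log2(386/50) ≈ 2.948601.
2*k*log2(n/k) ≈ 2*50*2.948601 = 294.8601.
m = ceil(294.8601) = 295.

295


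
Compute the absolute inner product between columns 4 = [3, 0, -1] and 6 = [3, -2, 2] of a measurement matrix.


Inner product: 3*3 + 0*-2 + -1*2
Products: [9, 0, -2]
Sum = 7.
|dot| = 7.

7


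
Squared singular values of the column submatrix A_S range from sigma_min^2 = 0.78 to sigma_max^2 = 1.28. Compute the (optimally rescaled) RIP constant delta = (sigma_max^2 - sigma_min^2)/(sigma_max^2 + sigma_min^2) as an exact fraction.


lambda_max - lambda_min = 1.28 - 0.78 = 0.50.
lambda_max + lambda_min = 1.28 + 0.78 = 2.06.
delta = 0.50/2.06 = 50/206 = 25/103.

25/103


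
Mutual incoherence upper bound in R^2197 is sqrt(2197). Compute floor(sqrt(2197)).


46^2 = 2116 <= 2197 < 2209 = 47^2, so 46 <= sqrt(2197) < 47.
floor(sqrt(2197)) = 46.

46


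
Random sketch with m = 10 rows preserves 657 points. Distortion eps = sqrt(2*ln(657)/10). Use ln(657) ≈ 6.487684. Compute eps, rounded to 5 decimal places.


ln(657) ≈ 6.487684.
2*ln(N)/m ≈ 2*6.487684/10 ≈ 1.2975368.
eps = sqrt(1.2975368) ≈ 1.1390947 ≈ 1.13909.

1.13909


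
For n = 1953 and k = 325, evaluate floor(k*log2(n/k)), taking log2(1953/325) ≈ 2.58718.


log2(n/k) = log2(1953/325) ≈ 2.58718.
k*log2(n/k) ≈ 325*2.58718 = 840.8335.
floor(840.8335) = 840.

840


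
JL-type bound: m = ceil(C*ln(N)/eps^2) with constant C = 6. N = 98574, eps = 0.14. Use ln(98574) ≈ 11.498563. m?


ln(98574) ≈ 11.498563.
eps^2 = 0.14^2 = 0.0196.
C*ln(N)/eps^2 ≈ 6*11.498563/0.0196 ≈ 3519.9683.
m = ceil(3519.9683) = 3520.

3520


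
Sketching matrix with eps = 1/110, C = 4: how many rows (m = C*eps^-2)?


1/eps = 110.
(1/eps)^2 = 12100.
m = 4*12100 = 48400.

48400


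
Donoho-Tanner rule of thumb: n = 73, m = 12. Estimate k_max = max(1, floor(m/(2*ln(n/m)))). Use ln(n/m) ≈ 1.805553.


n/m = 73/12.
ln(n/m) ≈ 1.805553.
2*ln(n/m) ≈ 3.611106.
m/(2*ln(n/m)) ≈ 12/3.611106 ≈ 3.3231.
floor = 3.
k_max = max(1, 3) = 3.

3


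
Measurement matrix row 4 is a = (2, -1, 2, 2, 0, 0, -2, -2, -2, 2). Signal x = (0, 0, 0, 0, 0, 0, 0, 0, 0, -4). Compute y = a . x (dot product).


Non-zero terms: ['2*-4']
Products: [-8]
y = sum = -8.

-8


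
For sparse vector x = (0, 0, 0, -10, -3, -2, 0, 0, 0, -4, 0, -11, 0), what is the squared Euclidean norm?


Non-zero entries: [(3, -10), (4, -3), (5, -2), (9, -4), (11, -11)]
Squares: [100, 9, 4, 16, 121]
||x||_2^2 = sum = 250.

250


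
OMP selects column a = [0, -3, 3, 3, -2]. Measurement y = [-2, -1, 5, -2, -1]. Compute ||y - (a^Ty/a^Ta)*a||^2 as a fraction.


a^T a = 31.
a^T y = 14.
coeff = 14/31 = 14/31.
||r||^2 = 889/31.

889/31


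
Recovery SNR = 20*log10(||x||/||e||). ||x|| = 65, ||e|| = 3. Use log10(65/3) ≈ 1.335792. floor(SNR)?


||x||/||e|| = 65/3.
log10(65/3) ≈ 1.335792.
20*log10(||x||/||e||) ≈ 20*1.335792 = 26.71584.
floor(26.71584) = 26.

26


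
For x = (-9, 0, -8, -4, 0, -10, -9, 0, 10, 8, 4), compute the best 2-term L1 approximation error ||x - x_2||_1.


Sorted |x_i| descending: [10, 10, 9, 9, 8, 8, 4, 4, 0, 0, 0]
Keep top 2: [10, 10]
Tail entries: [9, 9, 8, 8, 4, 4, 0, 0, 0]
L1 error = sum of tail = 42.

42


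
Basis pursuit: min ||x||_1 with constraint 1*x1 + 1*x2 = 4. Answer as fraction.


Axis intercepts:
  x1 = 4, x2 = 0: L1 = 4
  x1 = 0, x2 = 4: L1 = 4
x* = (4, 0)
||x*||_1 = 4.

4


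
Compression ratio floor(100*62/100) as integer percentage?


100*m/n = 100*62/100 ≈ 62.0.
floor = 62.

62


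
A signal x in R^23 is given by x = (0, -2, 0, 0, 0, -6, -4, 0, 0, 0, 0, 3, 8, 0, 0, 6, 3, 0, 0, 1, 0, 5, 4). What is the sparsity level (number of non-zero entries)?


Non-zero positions: [1, 5, 6, 11, 12, 15, 16, 19, 21, 22].
Sparsity = 10.

10


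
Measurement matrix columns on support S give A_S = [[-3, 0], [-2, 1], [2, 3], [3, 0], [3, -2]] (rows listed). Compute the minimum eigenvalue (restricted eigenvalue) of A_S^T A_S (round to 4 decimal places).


A_S^T A_S = [[35, -2], [-2, 14]].
trace = 49.
det = 486.
disc = trace^2 - 4*det = 2401 - 4*486 = 457.
sqrt(457) ≈ 21.377558.
lam_min = (49 - sqrt(457))/2 ≈ (49 - 21.377558)/2 = 13.811221 ≈ 13.8112.

13.8112


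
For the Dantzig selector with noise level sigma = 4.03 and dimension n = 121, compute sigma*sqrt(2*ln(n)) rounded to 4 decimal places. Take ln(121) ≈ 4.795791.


ln(121) ≈ 4.795791.
2*ln(n) ≈ 9.591582.
sqrt(2*ln(n)) ≈ sqrt(9.591582) ≈ 3.097028.
threshold ≈ 4.03*3.097028 = 12.48102284 ≈ 12.4810.

12.4810


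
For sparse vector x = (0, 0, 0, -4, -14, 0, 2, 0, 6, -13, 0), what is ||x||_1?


Non-zero entries: [(3, -4), (4, -14), (6, 2), (8, 6), (9, -13)]
Absolute values: [4, 14, 2, 6, 13]
||x||_1 = sum = 39.

39


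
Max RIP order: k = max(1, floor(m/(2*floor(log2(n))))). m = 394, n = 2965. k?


floor(log2(2965)) = 11.
2*11 = 22.
m/(2*floor(log2(n))) = 394/22 ≈ 17.9091.
floor = 17.
k = max(1, 17) = 17.

17


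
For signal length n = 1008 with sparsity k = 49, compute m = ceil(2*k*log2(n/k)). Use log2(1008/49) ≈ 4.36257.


log2(n/k) = log2(1008/49) ≈ 4.36257.
2*k*log2(n/k) ≈ 2*49*4.36257 = 427.53186.
m = ceil(427.53186) = 428.

428


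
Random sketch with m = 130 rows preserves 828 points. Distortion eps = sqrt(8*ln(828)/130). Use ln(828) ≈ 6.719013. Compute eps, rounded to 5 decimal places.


ln(828) ≈ 6.719013.
8*ln(N)/m ≈ 8*6.719013/130 ≈ 0.41347772.
eps = sqrt(0.41347772) ≈ 0.6430223 ≈ 0.64302.

0.64302


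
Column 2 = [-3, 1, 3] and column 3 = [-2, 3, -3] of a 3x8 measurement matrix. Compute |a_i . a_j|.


Inner product: -3*-2 + 1*3 + 3*-3
Products: [6, 3, -9]
Sum = 0.
|dot| = 0.

0


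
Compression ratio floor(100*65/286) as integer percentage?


100*m/n = 100*65/286 ≈ 22.7273.
floor = 22.

22


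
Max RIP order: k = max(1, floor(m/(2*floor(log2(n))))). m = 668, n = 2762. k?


floor(log2(2762)) = 11.
2*11 = 22.
m/(2*floor(log2(n))) = 668/22 ≈ 30.3636.
floor = 30.
k = max(1, 30) = 30.

30


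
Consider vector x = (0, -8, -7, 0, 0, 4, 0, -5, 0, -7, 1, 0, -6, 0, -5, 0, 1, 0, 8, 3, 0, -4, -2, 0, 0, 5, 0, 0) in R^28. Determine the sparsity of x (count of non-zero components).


Non-zero positions: [1, 2, 5, 7, 9, 10, 12, 14, 16, 18, 19, 21, 22, 25].
Sparsity = 14.

14


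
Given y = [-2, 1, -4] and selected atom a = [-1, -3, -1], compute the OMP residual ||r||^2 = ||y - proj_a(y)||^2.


a^T a = 11.
a^T y = 3.
coeff = 3/11 = 3/11.
||r||^2 = 222/11.

222/11


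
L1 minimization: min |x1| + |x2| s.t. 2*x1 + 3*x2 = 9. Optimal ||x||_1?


Axis intercepts:
  x1 = 9/2, x2 = 0: L1 = 9/2
  x1 = 0, x2 = 3: L1 = 3
x* = (0, 3)
||x*||_1 = 3.

3


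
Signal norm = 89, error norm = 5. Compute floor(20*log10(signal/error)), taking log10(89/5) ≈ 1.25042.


||x||/||e|| = 89/5.
log10(89/5) ≈ 1.25042.
20*log10(||x||/||e||) ≈ 20*1.25042 = 25.0084.
floor(25.0084) = 25.

25


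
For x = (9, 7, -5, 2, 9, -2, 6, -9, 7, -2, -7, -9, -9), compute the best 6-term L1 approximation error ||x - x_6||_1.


Sorted |x_i| descending: [9, 9, 9, 9, 9, 7, 7, 7, 6, 5, 2, 2, 2]
Keep top 6: [9, 9, 9, 9, 9, 7]
Tail entries: [7, 7, 6, 5, 2, 2, 2]
L1 error = sum of tail = 31.

31


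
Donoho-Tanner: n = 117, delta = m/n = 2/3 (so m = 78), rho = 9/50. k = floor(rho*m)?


m = 2/3*117 = 78.
rho = 9/50.
rho*m = 9/50*78 = 14.04.
k = floor(14.04) = 14.

14


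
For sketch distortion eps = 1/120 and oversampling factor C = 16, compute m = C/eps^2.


1/eps = 120.
(1/eps)^2 = 14400.
m = 16*14400 = 230400.

230400


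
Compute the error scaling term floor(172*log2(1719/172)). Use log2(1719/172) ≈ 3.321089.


log2(n/k) = log2(1719/172) ≈ 3.321089.
k*log2(n/k) ≈ 172*3.321089 = 571.227308.
floor(571.227308) = 571.

571


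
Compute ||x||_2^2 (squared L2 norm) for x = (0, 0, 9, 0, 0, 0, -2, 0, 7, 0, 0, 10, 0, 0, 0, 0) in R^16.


Non-zero entries: [(2, 9), (6, -2), (8, 7), (11, 10)]
Squares: [81, 4, 49, 100]
||x||_2^2 = sum = 234.

234


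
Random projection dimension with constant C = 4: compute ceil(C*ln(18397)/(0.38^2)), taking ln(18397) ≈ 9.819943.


ln(18397) ≈ 9.819943.
eps^2 = 0.38^2 = 0.1444.
C*ln(N)/eps^2 ≈ 4*9.819943/0.1444 ≈ 272.0206.
m = ceil(272.0206) = 273.

273


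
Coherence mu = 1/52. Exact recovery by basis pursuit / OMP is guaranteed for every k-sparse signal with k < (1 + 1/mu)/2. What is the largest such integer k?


1/mu = 52.
1 + 1/mu = 53.
(1 + 1/mu)/2 = 26.5 is not an integer, so k_max = floor(26.5) = 26.

26


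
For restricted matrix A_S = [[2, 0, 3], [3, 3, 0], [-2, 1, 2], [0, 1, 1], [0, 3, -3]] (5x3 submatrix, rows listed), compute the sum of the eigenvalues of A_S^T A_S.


Sum of eigenvalues of A_S^T A_S = trace(A_S^T A_S) = sum of squared column norms of A_S.
A_S^T A_S diagonal: [17, 20, 23].
trace = 17 + 20 + 23 = 60.

60


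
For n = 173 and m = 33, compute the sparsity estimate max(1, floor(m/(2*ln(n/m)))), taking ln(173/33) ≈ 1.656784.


n/m = 173/33.
ln(n/m) ≈ 1.656784.
2*ln(n/m) ≈ 3.313568.
m/(2*ln(n/m)) ≈ 33/3.313568 ≈ 9.9591.
floor = 9.
k_max = max(1, 9) = 9.

9
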